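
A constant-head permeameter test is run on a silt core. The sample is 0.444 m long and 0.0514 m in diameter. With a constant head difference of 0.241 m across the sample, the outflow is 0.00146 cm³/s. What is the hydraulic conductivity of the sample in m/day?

Cross-sectional area A = π·(d/2)² = π × (0.0514/2)² = 0.002075 m².
Convert discharge: 0.00146 cm³/s = 1.460e-09 m³/s.
Darcy's law rearranged: K = Q·L / (A·Δh) = 1.460e-09 × 0.444 / (0.002075 × 0.241) = 1.296e-06 m/s = 0.1120 m/day.

0.112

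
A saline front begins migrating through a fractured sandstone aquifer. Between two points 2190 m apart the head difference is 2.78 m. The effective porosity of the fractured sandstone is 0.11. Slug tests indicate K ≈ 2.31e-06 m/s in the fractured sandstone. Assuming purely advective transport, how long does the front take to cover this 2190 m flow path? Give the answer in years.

Convert K: 2.31e-06 m/s × 86400 = 0.1996 m/day.
Hydraulic gradient i = Δh / L = 2.78 / 2190 = 0.001269.
Darcy flux q = K · i = 0.1996 × 0.001269 = 0.0002534 m/day.
Seepage velocity v = q / n_e = 0.0002534 / 0.11 = 0.002303 m/day.
Travel time t = L / v = 2190 / 0.002303 = 9.508e+05 days = 2603 years.

2600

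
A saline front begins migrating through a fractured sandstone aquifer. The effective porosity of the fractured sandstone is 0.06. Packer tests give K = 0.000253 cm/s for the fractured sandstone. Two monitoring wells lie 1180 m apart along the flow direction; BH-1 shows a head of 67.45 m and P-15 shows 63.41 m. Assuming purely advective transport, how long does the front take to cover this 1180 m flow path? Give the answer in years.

259

Convert K: 0.000253 cm/s × 864 = 0.2186 m/day.
Hydraulic gradient i = (67.45 − 63.41) / 1180 = 4.04 / 1180 = 0.003424.
Darcy flux q = K · i = 0.2186 × 0.003424 = 0.0007484 m/day.
Seepage velocity v = q / n_e = 0.0007484 / 0.06 = 0.01247 m/day.
Travel time t = L / v = 1180 / 0.01247 = 94602 days = 259.0 years.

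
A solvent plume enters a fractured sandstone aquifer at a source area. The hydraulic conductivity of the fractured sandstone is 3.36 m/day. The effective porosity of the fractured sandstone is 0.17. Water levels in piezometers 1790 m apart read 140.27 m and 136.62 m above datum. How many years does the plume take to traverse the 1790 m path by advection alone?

122

Hydraulic gradient i = (140.27 − 136.62) / 1790 = 3.65 / 1790 = 0.002039.
Darcy flux q = K · i = 3.360 × 0.002039 = 0.006851 m/day.
Seepage velocity v = q / n_e = 0.006851 / 0.17 = 0.04030 m/day.
Travel time t = L / v = 1790 / 0.04030 = 44414 days = 121.6 years.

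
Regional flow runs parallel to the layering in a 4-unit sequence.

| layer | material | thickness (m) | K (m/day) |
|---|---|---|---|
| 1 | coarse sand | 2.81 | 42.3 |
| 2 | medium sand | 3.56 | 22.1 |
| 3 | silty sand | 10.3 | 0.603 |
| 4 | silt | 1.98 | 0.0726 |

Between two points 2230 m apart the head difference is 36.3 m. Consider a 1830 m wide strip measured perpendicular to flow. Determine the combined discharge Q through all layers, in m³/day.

Flow is parallel to layering, so each bed carries its own Darcy discharge and the transmissivities add.
Σ(K_i·b_i) = 42.3×2.81 + 22.1×3.56 + 0.603×10.3 + 0.0726×1.98 = 203.9 m²/day.
Hydraulic gradient i = Δh / L = 36.3 / 2230 = 0.01628.
Q = Σ(K_i·b_i) · W · i = 203.9 × 1830 × 0.01628 = 6074 m³/day.

6070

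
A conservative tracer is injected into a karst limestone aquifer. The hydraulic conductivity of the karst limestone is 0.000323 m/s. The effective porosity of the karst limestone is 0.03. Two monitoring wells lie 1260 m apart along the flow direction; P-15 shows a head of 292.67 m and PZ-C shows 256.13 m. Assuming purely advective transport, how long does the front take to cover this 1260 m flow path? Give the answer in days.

46.7

Convert K: 0.000323 m/s × 86400 = 27.91 m/day.
Hydraulic gradient i = (292.67 − 256.13) / 1260 = 36.54 / 1260 = 0.02900.
Darcy flux q = K · i = 27.91 × 0.02900 = 0.8093 m/day.
Seepage velocity v = q / n_e = 0.8093 / 0.03 = 26.98 m/day.
Travel time t = L / v = 1260 / 26.98 = 46.71 days.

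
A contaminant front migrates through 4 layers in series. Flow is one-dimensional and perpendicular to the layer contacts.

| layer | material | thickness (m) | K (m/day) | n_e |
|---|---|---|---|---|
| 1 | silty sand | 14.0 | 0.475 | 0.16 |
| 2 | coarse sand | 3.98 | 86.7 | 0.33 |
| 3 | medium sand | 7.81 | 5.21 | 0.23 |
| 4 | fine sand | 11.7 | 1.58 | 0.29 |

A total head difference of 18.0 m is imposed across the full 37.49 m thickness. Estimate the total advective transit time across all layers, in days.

18.7

With flow normal to the layers, continuity requires the same specific discharge q through every layer.
Σ(b_i/K_i) = 14.0/0.475 + 3.98/86.7 + 7.81/5.21 + 11.7/1.58 = 38.42 d.
q = Δh / Σ(b_i/K_i) = 18.0 / 38.42 = 0.4685 m/day.
In each layer the seepage velocity is v_i = q/n_i, so the layer transit time is t_i = b_i·n_i / q:
  layer 1 (silty sand): t_1 = 14.0 × 0.16 / 0.4685 = 4.782 d
  layer 2 (coarse sand): t_2 = 3.98 × 0.33 / 0.4685 = 2.804 d
  layer 3 (medium sand): t_3 = 7.81 × 0.23 / 0.4685 = 3.834 d
  layer 4 (fine sand): t_4 = 11.7 × 0.29 / 0.4685 = 7.243 d
Total t = Σ t_i = 18.66 days.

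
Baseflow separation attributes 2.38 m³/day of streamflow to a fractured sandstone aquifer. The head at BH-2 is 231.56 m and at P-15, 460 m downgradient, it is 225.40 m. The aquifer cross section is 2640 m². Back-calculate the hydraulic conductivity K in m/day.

0.0673

Hydraulic gradient i = (231.56 − 225.40) / 460 = 6.16 / 460 = 0.01339.
From Q = K·A·i, K = Q / (A·i) = 2.38 / (2640 × 0.01339) = 0.06732 m/day.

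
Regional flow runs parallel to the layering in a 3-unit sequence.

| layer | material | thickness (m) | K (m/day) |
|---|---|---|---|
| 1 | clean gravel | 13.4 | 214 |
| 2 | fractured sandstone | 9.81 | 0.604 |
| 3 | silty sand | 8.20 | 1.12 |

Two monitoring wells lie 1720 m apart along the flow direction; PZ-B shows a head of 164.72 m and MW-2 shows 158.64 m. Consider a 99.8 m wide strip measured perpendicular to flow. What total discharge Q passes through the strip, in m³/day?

1020

Flow is parallel to layering, so each bed carries its own Darcy discharge and the transmissivities add.
Σ(K_i·b_i) = 214×13.4 + 0.604×9.81 + 1.12×8.20 = 2883 m²/day.
Hydraulic gradient i = (164.72 − 158.64) / 1720 = 6.08 / 1720 = 0.003535.
Q = Σ(K_i·b_i) · W · i = 2883 × 99.8 × 0.003535 = 1017 m³/day.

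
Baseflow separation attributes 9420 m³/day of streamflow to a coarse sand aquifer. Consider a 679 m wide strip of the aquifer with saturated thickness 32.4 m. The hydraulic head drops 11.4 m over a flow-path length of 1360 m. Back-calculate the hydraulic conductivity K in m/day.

51.1

Cross-sectional area A = 679 × 32.4 = 22000 m².
Hydraulic gradient i = Δh / L = 11.4 / 1360 = 0.008382.
From Q = K·A·i, K = Q / (A·i) = 9420 / (22000 × 0.008382) = 51.08 m/day.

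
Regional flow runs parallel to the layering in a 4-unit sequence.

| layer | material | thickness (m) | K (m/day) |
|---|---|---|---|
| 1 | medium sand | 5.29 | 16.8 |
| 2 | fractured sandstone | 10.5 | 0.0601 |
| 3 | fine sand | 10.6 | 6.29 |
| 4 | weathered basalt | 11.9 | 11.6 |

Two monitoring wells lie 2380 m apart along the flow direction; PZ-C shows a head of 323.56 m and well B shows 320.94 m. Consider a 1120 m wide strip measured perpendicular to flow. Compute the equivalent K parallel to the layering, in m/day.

Flow is parallel to layering, so each bed carries its own Darcy discharge and the transmissivities add.
Σ(K_i·b_i) = 16.8×5.29 + 0.0601×10.5 + 6.29×10.6 + 11.6×11.9 = 294.2 m²/day.
Total thickness b = 38.29 m, so K_eq = Σ(K_i·b_i)/b = 7.684 m/day.

7.68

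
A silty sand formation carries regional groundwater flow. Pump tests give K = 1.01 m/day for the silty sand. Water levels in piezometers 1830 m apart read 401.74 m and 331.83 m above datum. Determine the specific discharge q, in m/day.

0.0386

Hydraulic gradient i = (401.74 − 331.83) / 1830 = 69.91 / 1830 = 0.03820.
Specific discharge q = K · i = 1.010 × 0.03820 = 0.03858 m/day.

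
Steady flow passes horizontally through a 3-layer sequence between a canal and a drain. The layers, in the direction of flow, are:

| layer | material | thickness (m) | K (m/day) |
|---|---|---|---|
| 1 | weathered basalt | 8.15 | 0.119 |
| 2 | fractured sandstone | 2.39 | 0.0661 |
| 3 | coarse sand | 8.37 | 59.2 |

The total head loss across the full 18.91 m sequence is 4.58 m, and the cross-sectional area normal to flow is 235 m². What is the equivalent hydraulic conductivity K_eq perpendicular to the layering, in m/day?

Flow is perpendicular to layering, so the layers act in series and the equivalent K is the thickness-weighted harmonic mean.
Total thickness L = 8.15 + 2.39 + 8.37 = 18.91 m.
Σ(b_i/K_i) = 8.15/0.119 + 2.39/0.0661 + 8.37/59.2 = 104.8 d.
K_eq = L / Σ(b_i/K_i) = 18.91 / 104.8 = 0.1805 m/day.

0.180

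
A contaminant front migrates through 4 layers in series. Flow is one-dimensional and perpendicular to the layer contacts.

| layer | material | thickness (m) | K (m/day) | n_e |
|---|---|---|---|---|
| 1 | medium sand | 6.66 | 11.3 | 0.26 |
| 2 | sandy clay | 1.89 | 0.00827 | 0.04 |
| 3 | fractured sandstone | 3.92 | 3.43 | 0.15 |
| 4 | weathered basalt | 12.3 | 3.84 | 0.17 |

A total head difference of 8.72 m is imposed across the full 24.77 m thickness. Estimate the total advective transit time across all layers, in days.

120

With flow normal to the layers, continuity requires the same specific discharge q through every layer.
Σ(b_i/K_i) = 6.66/11.3 + 1.89/0.00827 + 3.92/3.43 + 12.3/3.84 = 233.5 d.
q = Δh / Σ(b_i/K_i) = 8.72 / 233.5 = 0.03735 m/day.
In each layer the seepage velocity is v_i = q/n_i, so the layer transit time is t_i = b_i·n_i / q:
  layer 1 (medium sand): t_1 = 6.66 × 0.26 / 0.03735 = 46.36 d
  layer 2 (sandy clay): t_2 = 1.89 × 0.04 / 0.03735 = 2.024 d
  layer 3 (fractured sandstone): t_3 = 3.92 × 0.15 / 0.03735 = 15.74 d
  layer 4 (weathered basalt): t_4 = 12.3 × 0.17 / 0.03735 = 55.99 d
Total t = Σ t_i = 120.1 days.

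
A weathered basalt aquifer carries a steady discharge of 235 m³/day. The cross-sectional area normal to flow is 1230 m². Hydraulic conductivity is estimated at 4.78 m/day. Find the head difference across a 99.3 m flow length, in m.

3.97

From Q = K·A·i, i = Q / (K·A) = 235 / (4.780 × 1230) = 0.03997.
Head loss Δh = i · L = 0.03997 × 99.3 = 3.969 m.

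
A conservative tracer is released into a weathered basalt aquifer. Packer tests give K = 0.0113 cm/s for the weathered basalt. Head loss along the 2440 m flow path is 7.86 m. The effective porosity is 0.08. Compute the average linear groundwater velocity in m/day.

0.393

Convert K: 0.0113 cm/s × 864 = 9.763 m/day.
Hydraulic gradient i = Δh / L = 7.86 / 2440 = 0.003221.
Darcy flux q = K · i = 9.763 × 0.003221 = 0.03145 m/day.
Seepage velocity v = q / n_e = 0.03145 / 0.08 = 0.3931 m/day.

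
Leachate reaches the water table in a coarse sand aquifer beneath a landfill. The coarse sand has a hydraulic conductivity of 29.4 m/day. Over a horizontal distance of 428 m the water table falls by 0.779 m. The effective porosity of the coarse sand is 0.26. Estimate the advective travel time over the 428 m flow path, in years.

5.69

Hydraulic gradient i = Δh / L = 0.779 / 428 = 0.001820.
Darcy flux q = K · i = 29.40 × 0.001820 = 0.05351 m/day.
Seepage velocity v = q / n_e = 0.05351 / 0.26 = 0.2058 m/day.
Travel time t = L / v = 428 / 0.2058 = 2080 days = 5.694 years.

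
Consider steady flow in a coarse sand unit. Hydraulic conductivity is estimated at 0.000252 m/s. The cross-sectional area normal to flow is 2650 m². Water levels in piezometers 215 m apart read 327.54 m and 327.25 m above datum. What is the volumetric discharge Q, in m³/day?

Convert K: 0.000252 m/s × 86400 = 21.77 m/day.
Hydraulic gradient i = (327.54 − 327.25) / 215 = 0.29 / 215 = 0.001349.
Darcy's law: Q = K · A · i = 21.77 × 2650 × 0.001349 = 77.83 m³/day.

77.8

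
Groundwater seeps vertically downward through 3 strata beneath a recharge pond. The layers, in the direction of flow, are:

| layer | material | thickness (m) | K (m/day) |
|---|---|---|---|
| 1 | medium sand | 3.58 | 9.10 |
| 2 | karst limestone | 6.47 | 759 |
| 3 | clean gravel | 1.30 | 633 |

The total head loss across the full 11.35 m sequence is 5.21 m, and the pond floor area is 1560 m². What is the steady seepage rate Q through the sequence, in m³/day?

20100

Flow is perpendicular to layering, so the layers act in series and the equivalent K is the thickness-weighted harmonic mean.
Total thickness L = 3.58 + 6.47 + 1.30 = 11.35 m.
Σ(b_i/K_i) = 3.58/9.10 + 6.47/759 + 1.30/633 = 0.4040 d.
K_eq = L / Σ(b_i/K_i) = 11.35 / 0.4040 = 28.10 m/day.
Q = K_eq · A · (Δh/L) = 28.10 × 1560 × (5.21/11.35) = 20119 m³/day.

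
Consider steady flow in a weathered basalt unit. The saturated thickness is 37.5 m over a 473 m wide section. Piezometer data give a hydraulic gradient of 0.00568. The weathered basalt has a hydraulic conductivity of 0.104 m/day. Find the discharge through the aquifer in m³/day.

Cross-sectional area A = 473 × 37.5 = 17738 m².
Hydraulic gradient i = 0.00568.
Darcy's law: Q = K · A · i = 0.1040 × 17738 × 0.005680 = 10.48 m³/day.

10.5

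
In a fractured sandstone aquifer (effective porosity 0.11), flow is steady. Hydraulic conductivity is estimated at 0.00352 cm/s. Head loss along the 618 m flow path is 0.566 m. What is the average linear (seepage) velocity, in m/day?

0.0253

Convert K: 0.00352 cm/s × 864 = 3.041 m/day.
Hydraulic gradient i = Δh / L = 0.566 / 618 = 0.0009159.
Darcy flux q = K · i = 3.041 × 0.0009159 = 0.002785 m/day.
Seepage velocity v = q / n_e = 0.002785 / 0.11 = 0.02532 m/day.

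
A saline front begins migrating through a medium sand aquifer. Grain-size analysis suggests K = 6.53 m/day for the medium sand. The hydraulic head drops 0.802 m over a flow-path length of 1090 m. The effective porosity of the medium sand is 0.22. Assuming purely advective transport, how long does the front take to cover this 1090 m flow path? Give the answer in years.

137

Hydraulic gradient i = Δh / L = 0.802 / 1090 = 0.0007358.
Darcy flux q = K · i = 6.530 × 0.0007358 = 0.004805 m/day.
Seepage velocity v = q / n_e = 0.004805 / 0.22 = 0.02184 m/day.
Travel time t = L / v = 1090 / 0.02184 = 49910 days = 136.6 years.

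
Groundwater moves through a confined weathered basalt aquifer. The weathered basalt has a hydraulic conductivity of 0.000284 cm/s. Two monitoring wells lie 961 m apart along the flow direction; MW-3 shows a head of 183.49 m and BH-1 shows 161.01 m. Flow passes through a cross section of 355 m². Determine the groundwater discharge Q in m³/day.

2.04

Convert K: 0.000284 cm/s × 864 = 0.2454 m/day.
Hydraulic gradient i = (183.49 − 161.01) / 961 = 22.48 / 961 = 0.02339.
Darcy's law: Q = K · A · i = 0.2454 × 355.0 × 0.02339 = 2.038 m³/day.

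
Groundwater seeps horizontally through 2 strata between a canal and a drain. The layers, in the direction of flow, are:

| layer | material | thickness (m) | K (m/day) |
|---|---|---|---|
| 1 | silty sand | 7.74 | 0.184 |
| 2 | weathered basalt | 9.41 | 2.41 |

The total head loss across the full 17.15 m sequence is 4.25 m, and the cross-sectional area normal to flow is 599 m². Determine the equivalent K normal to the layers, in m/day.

0.373

Flow is perpendicular to layering, so the layers act in series and the equivalent K is the thickness-weighted harmonic mean.
Total thickness L = 7.74 + 9.41 = 17.15 m.
Σ(b_i/K_i) = 7.74/0.184 + 9.41/2.41 = 45.97 d.
K_eq = L / Σ(b_i/K_i) = 17.15 / 45.97 = 0.3731 m/day.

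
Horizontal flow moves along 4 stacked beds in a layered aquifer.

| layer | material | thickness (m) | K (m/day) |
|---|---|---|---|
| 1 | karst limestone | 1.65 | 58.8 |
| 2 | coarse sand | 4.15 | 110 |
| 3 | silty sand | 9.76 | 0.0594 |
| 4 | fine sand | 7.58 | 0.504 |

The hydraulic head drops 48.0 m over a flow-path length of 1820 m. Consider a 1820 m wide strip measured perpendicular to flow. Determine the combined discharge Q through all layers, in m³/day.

26800

Flow is parallel to layering, so each bed carries its own Darcy discharge and the transmissivities add.
Σ(K_i·b_i) = 58.8×1.65 + 110×4.15 + 0.0594×9.76 + 0.504×7.58 = 557.9 m²/day.
Hydraulic gradient i = Δh / L = 48.0 / 1820 = 0.02637.
Q = Σ(K_i·b_i) · W · i = 557.9 × 1820 × 0.02637 = 26780 m³/day.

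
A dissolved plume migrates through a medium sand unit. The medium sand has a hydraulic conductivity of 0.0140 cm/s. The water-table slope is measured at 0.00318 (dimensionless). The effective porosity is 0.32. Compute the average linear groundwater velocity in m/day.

Convert K: 0.0140 cm/s × 864 = 12.10 m/day.
Hydraulic gradient i = 0.00318.
Darcy flux q = K · i = 12.10 × 0.003180 = 0.03847 m/day.
Seepage velocity v = q / n_e = 0.03847 / 0.32 = 0.1202 m/day.

0.120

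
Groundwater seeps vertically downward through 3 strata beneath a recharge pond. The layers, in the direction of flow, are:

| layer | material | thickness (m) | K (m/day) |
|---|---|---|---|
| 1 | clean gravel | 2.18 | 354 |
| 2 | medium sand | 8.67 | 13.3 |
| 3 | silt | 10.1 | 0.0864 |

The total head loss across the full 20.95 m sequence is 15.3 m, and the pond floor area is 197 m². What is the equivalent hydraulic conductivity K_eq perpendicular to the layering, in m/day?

Flow is perpendicular to layering, so the layers act in series and the equivalent K is the thickness-weighted harmonic mean.
Total thickness L = 2.18 + 8.67 + 10.1 = 20.95 m.
Σ(b_i/K_i) = 2.18/354 + 8.67/13.3 + 10.1/0.0864 = 117.6 d.
K_eq = L / Σ(b_i/K_i) = 20.95 / 117.6 = 0.1782 m/day.

0.178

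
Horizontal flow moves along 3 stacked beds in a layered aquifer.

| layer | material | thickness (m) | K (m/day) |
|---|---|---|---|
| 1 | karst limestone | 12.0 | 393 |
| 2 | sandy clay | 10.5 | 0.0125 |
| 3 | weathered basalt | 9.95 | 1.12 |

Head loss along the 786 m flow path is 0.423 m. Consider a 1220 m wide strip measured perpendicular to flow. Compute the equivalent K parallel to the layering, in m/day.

Flow is parallel to layering, so each bed carries its own Darcy discharge and the transmissivities add.
Σ(K_i·b_i) = 393×12.0 + 0.0125×10.5 + 1.12×9.95 = 4727 m²/day.
Total thickness b = 32.45 m, so K_eq = Σ(K_i·b_i)/b = 145.7 m/day.

146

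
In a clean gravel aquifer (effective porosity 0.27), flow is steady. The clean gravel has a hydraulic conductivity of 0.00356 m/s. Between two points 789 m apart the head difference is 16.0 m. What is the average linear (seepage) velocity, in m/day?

Convert K: 0.00356 m/s × 86400 = 307.6 m/day.
Hydraulic gradient i = Δh / L = 16.0 / 789 = 0.02028.
Darcy flux q = K · i = 307.6 × 0.02028 = 6.237 m/day.
Seepage velocity v = q / n_e = 6.237 / 0.27 = 23.10 m/day.

23.1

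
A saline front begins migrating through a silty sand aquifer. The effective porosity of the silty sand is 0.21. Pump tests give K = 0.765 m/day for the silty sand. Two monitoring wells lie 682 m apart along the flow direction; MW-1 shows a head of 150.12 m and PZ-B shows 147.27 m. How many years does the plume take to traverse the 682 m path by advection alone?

Hydraulic gradient i = (150.12 − 147.27) / 682 = 2.85 / 682 = 0.004179.
Darcy flux q = K · i = 0.7650 × 0.004179 = 0.003197 m/day.
Seepage velocity v = q / n_e = 0.003197 / 0.21 = 0.01522 m/day.
Travel time t = L / v = 682 / 0.01522 = 44800 days = 122.7 years.

123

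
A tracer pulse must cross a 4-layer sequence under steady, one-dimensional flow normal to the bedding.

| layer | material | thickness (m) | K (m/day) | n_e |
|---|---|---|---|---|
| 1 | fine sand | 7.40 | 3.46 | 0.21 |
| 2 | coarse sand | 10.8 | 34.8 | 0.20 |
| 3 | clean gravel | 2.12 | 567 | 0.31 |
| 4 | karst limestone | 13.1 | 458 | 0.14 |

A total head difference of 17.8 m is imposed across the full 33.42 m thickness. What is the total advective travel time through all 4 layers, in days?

With flow normal to the layers, continuity requires the same specific discharge q through every layer.
Σ(b_i/K_i) = 7.40/3.46 + 10.8/34.8 + 2.12/567 + 13.1/458 = 2.481 d.
q = Δh / Σ(b_i/K_i) = 17.8 / 2.481 = 7.173 m/day.
In each layer the seepage velocity is v_i = q/n_i, so the layer transit time is t_i = b_i·n_i / q:
  layer 1 (fine sand): t_1 = 7.40 × 0.21 / 7.173 = 0.2166 d
  layer 2 (coarse sand): t_2 = 10.8 × 0.20 / 7.173 = 0.3011 d
  layer 3 (clean gravel): t_3 = 2.12 × 0.31 / 7.173 = 0.09162 d
  layer 4 (karst limestone): t_4 = 13.1 × 0.14 / 7.173 = 0.2557 d
Total t = Σ t_i = 0.8650 days.

0.865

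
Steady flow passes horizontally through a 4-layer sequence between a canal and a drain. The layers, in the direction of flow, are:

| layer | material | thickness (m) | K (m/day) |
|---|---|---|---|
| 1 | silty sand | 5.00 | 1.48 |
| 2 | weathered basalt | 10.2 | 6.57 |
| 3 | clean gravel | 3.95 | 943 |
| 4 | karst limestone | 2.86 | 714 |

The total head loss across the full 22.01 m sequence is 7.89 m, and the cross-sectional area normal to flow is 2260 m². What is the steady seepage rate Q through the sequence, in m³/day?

3610

Flow is perpendicular to layering, so the layers act in series and the equivalent K is the thickness-weighted harmonic mean.
Total thickness L = 5.00 + 10.2 + 3.95 + 2.86 = 22.01 m.
Σ(b_i/K_i) = 5.00/1.48 + 10.2/6.57 + 3.95/943 + 2.86/714 = 4.939 d.
K_eq = L / Σ(b_i/K_i) = 22.01 / 4.939 = 4.456 m/day.
Q = K_eq · A · (Δh/L) = 4.456 × 2260 × (7.89/22.01) = 3610 m³/day.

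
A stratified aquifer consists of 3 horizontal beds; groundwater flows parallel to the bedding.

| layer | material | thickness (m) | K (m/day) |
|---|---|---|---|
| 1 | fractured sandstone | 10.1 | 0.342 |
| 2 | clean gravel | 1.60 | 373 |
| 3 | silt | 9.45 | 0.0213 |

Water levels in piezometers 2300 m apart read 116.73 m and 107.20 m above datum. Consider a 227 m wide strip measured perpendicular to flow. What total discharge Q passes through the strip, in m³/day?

565

Flow is parallel to layering, so each bed carries its own Darcy discharge and the transmissivities add.
Σ(K_i·b_i) = 0.342×10.1 + 373×1.60 + 0.0213×9.45 = 600.5 m²/day.
Hydraulic gradient i = (116.73 − 107.20) / 2300 = 9.53 / 2300 = 0.004143.
Q = Σ(K_i·b_i) · W · i = 600.5 × 227 × 0.004143 = 564.8 m³/day.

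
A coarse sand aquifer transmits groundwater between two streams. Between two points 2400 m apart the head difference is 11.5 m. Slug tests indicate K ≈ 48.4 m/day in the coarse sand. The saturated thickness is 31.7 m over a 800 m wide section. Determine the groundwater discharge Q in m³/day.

5880

Cross-sectional area A = 800 × 31.7 = 25360 m².
Hydraulic gradient i = Δh / L = 11.5 / 2400 = 0.004792.
Darcy's law: Q = K · A · i = 48.40 × 25360 × 0.004792 = 5881 m³/day.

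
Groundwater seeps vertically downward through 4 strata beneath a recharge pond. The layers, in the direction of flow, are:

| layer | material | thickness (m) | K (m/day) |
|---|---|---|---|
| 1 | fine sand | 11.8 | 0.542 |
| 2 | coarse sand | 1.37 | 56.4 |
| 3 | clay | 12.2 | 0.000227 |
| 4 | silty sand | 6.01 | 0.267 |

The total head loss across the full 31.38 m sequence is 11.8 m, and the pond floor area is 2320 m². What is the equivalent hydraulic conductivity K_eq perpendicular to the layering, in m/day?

Flow is perpendicular to layering, so the layers act in series and the equivalent K is the thickness-weighted harmonic mean.
Total thickness L = 11.8 + 1.37 + 12.2 + 6.01 = 31.38 m.
Σ(b_i/K_i) = 11.8/0.542 + 1.37/56.4 + 12.2/0.000227 + 6.01/0.267 = 53789 d.
K_eq = L / Σ(b_i/K_i) = 31.38 / 53789 = 0.0005834 m/day.

0.000583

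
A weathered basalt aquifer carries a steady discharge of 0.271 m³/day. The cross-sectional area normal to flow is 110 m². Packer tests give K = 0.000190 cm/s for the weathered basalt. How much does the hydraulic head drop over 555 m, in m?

8.33

Convert K: 0.000190 cm/s × 864 = 0.1642 m/day.
From Q = K·A·i, i = Q / (K·A) = 0.271 / (0.1642 × 110.0) = 0.01501.
Head loss Δh = i · L = 0.01501 × 555 = 8.329 m.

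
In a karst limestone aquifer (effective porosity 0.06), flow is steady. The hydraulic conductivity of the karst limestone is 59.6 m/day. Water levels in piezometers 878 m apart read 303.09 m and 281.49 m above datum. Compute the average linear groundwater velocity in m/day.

Hydraulic gradient i = (303.09 − 281.49) / 878 = 21.6 / 878 = 0.02460.
Darcy flux q = K · i = 59.60 × 0.02460 = 1.466 m/day.
Seepage velocity v = q / n_e = 1.466 / 0.06 = 24.44 m/day.

24.4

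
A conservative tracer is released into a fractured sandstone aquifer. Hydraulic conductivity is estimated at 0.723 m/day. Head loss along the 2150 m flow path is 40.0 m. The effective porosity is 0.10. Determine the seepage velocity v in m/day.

0.135

Hydraulic gradient i = Δh / L = 40.0 / 2150 = 0.01860.
Darcy flux q = K · i = 0.7230 × 0.01860 = 0.01345 m/day.
Seepage velocity v = q / n_e = 0.01345 / 0.10 = 0.1345 m/day.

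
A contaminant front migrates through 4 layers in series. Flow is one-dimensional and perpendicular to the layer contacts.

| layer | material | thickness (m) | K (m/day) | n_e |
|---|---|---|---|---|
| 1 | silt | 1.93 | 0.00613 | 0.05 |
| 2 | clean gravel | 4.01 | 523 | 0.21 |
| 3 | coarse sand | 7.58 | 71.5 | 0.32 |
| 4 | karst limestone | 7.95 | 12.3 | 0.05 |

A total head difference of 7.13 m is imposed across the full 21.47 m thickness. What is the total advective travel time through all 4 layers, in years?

0.456

With flow normal to the layers, continuity requires the same specific discharge q through every layer.
Σ(b_i/K_i) = 1.93/0.00613 + 4.01/523 + 7.58/71.5 + 7.95/12.3 = 315.6 d.
q = Δh / Σ(b_i/K_i) = 7.13 / 315.6 = 0.02259 m/day.
In each layer the seepage velocity is v_i = q/n_i, so the layer transit time is t_i = b_i·n_i / q:
  layer 1 (silt): t_1 = 1.93 × 0.05 / 0.02259 = 4.272 d
  layer 2 (clean gravel): t_2 = 4.01 × 0.21 / 0.02259 = 37.28 d
  layer 3 (coarse sand): t_3 = 7.58 × 0.32 / 0.02259 = 107.4 d
  layer 4 (karst limestone): t_4 = 7.95 × 0.05 / 0.02259 = 17.60 d
Total t = Σ t_i = 166.5 days = 0.4559 years.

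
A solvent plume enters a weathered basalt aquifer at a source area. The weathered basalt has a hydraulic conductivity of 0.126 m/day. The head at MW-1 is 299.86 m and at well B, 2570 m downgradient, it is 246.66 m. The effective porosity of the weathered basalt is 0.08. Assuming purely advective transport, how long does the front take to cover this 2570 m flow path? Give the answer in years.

Hydraulic gradient i = (299.86 − 246.66) / 2570 = 53.2 / 2570 = 0.02070.
Darcy flux q = K · i = 0.1260 × 0.02070 = 0.002608 m/day.
Seepage velocity v = q / n_e = 0.002608 / 0.08 = 0.03260 m/day.
Travel time t = L / v = 2570 / 0.03260 = 78827 days = 215.8 years.

216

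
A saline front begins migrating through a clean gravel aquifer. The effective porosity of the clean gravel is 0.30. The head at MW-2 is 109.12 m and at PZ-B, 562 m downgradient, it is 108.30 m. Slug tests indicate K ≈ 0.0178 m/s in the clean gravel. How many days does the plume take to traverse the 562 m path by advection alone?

75.1

Convert K: 0.0178 m/s × 86400 = 1538 m/day.
Hydraulic gradient i = (109.12 − 108.30) / 562 = 0.82 / 562 = 0.001459.
Darcy flux q = K · i = 1538 × 0.001459 = 2.244 m/day.
Seepage velocity v = q / n_e = 2.244 / 0.30 = 7.480 m/day.
Travel time t = L / v = 562 / 7.480 = 75.14 days.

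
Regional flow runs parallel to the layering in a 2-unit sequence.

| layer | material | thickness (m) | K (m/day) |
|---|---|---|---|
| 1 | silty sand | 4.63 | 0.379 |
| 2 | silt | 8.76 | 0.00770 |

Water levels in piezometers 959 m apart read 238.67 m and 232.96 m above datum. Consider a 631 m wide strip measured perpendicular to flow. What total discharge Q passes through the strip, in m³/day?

6.85

Flow is parallel to layering, so each bed carries its own Darcy discharge and the transmissivities add.
Σ(K_i·b_i) = 0.379×4.63 + 0.00770×8.76 = 1.822 m²/day.
Hydraulic gradient i = (238.67 − 232.96) / 959 = 5.71 / 959 = 0.005954.
Q = Σ(K_i·b_i) · W · i = 1.822 × 631 × 0.005954 = 6.846 m³/day.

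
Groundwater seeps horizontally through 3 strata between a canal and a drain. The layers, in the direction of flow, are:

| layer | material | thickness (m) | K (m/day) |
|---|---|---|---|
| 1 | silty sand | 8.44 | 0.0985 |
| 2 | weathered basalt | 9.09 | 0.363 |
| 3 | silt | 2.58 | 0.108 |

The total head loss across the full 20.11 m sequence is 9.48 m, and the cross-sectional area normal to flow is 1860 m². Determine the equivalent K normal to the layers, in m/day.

0.149

Flow is perpendicular to layering, so the layers act in series and the equivalent K is the thickness-weighted harmonic mean.
Total thickness L = 8.44 + 9.09 + 2.58 = 20.11 m.
Σ(b_i/K_i) = 8.44/0.0985 + 9.09/0.363 + 2.58/0.108 = 134.6 d.
K_eq = L / Σ(b_i/K_i) = 20.11 / 134.6 = 0.1494 m/day.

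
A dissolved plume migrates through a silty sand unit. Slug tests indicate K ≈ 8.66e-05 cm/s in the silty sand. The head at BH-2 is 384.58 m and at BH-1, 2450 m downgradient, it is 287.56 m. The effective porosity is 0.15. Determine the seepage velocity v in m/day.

0.0198

Convert K: 8.66e-05 cm/s × 864 = 0.07482 m/day.
Hydraulic gradient i = (384.58 − 287.56) / 2450 = 97.02 / 2450 = 0.03960.
Darcy flux q = K · i = 0.07482 × 0.03960 = 0.002963 m/day.
Seepage velocity v = q / n_e = 0.002963 / 0.15 = 0.01975 m/day.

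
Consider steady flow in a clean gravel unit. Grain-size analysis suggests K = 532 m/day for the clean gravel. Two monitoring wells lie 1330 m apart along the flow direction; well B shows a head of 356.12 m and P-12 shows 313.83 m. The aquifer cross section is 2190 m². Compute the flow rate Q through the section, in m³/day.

Hydraulic gradient i = (356.12 − 313.83) / 1330 = 42.29 / 1330 = 0.03180.
Darcy's law: Q = K · A · i = 532.0 × 2190 × 0.03180 = 37046 m³/day.

37000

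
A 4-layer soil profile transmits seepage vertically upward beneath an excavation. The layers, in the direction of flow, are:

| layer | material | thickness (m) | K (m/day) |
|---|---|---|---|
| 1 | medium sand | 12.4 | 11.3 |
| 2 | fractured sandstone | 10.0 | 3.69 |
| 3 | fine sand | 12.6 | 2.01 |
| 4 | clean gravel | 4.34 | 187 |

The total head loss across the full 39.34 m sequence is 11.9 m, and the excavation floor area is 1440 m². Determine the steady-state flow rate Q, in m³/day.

Flow is perpendicular to layering, so the layers act in series and the equivalent K is the thickness-weighted harmonic mean.
Total thickness L = 12.4 + 10.0 + 12.6 + 4.34 = 39.34 m.
Σ(b_i/K_i) = 12.4/11.3 + 10.0/3.69 + 12.6/2.01 + 4.34/187 = 10.10 d.
K_eq = L / Σ(b_i/K_i) = 39.34 / 10.10 = 3.895 m/day.
Q = K_eq · A · (Δh/L) = 3.895 × 1440 × (11.9/39.34) = 1697 m³/day.

1700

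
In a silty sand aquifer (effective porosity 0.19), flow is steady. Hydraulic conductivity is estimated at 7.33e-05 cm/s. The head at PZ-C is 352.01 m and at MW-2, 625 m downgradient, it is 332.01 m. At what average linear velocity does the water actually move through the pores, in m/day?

Convert K: 7.33e-05 cm/s × 864 = 0.06333 m/day.
Hydraulic gradient i = (352.01 − 332.01) / 625 = 20 / 625 = 0.03200.
Darcy flux q = K · i = 0.06333 × 0.03200 = 0.002027 m/day.
Seepage velocity v = q / n_e = 0.002027 / 0.19 = 0.01067 m/day.

0.0107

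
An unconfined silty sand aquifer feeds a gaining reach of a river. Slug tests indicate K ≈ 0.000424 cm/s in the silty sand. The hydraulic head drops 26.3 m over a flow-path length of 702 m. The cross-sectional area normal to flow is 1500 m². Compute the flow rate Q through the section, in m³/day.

20.6

Convert K: 0.000424 cm/s × 864 = 0.3663 m/day.
Hydraulic gradient i = Δh / L = 26.3 / 702 = 0.03746.
Darcy's law: Q = K · A · i = 0.3663 × 1500 × 0.03746 = 20.59 m³/day.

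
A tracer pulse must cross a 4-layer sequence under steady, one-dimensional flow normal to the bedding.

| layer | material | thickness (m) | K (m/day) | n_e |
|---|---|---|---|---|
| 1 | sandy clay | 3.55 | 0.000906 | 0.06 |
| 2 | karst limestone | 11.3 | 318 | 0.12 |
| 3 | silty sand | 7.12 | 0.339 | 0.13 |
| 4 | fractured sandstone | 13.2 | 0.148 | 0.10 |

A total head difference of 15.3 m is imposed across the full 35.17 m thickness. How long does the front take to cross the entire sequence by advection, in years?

2.75

With flow normal to the layers, continuity requires the same specific discharge q through every layer.
Σ(b_i/K_i) = 3.55/0.000906 + 11.3/318 + 7.12/0.339 + 13.2/0.148 = 4029 d.
q = Δh / Σ(b_i/K_i) = 15.3 / 4029 = 0.003798 m/day.
In each layer the seepage velocity is v_i = q/n_i, so the layer transit time is t_i = b_i·n_i / q:
  layer 1 (sandy clay): t_1 = 3.55 × 0.06 / 0.003798 = 56.08 d
  layer 2 (karst limestone): t_2 = 11.3 × 0.12 / 0.003798 = 357.0 d
  layer 3 (silty sand): t_3 = 7.12 × 0.13 / 0.003798 = 243.7 d
  layer 4 (fractured sandstone): t_4 = 13.2 × 0.10 / 0.003798 = 347.6 d
Total t = Σ t_i = 1004 days = 2.750 years.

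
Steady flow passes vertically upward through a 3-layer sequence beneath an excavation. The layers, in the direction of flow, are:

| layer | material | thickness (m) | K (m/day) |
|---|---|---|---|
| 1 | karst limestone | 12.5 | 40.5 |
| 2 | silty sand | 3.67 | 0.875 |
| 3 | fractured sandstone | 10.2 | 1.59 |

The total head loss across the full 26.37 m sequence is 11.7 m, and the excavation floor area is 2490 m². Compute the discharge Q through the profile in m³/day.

Flow is perpendicular to layering, so the layers act in series and the equivalent K is the thickness-weighted harmonic mean.
Total thickness L = 12.5 + 3.67 + 10.2 = 26.37 m.
Σ(b_i/K_i) = 12.5/40.5 + 3.67/0.875 + 10.2/1.59 = 10.92 d.
K_eq = L / Σ(b_i/K_i) = 26.37 / 10.92 = 2.415 m/day.
Q = K_eq · A · (Δh/L) = 2.415 × 2490 × (11.7/26.37) = 2668 m³/day.

2670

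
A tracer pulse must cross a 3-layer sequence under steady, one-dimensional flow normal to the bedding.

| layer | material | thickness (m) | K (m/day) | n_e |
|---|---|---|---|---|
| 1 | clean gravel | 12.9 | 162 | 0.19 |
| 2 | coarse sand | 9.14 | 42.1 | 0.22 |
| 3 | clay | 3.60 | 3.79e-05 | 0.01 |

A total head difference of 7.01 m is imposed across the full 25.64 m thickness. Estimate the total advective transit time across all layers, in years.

With flow normal to the layers, continuity requires the same specific discharge q through every layer.
Σ(b_i/K_i) = 12.9/162 + 9.14/42.1 + 3.60/3.79e-05 = 94987 d.
q = Δh / Σ(b_i/K_i) = 7.01 / 94987 = 7.380e-05 m/day.
In each layer the seepage velocity is v_i = q/n_i, so the layer transit time is t_i = b_i·n_i / q:
  layer 1 (clean gravel): t_1 = 12.9 × 0.19 / 7.380e-05 = 33212 d
  layer 2 (coarse sand): t_2 = 9.14 × 0.22 / 7.380e-05 = 27247 d
  layer 3 (clay): t_3 = 3.60 × 0.01 / 7.380e-05 = 487.8 d
Total t = Σ t_i = 60946 days = 166.9 years.

167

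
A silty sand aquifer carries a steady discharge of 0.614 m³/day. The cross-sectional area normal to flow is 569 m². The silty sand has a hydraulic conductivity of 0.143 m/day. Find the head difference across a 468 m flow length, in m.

3.53

From Q = K·A·i, i = Q / (K·A) = 0.614 / (0.1430 × 569.0) = 0.007546.
Head loss Δh = i · L = 0.007546 × 468 = 3.532 m.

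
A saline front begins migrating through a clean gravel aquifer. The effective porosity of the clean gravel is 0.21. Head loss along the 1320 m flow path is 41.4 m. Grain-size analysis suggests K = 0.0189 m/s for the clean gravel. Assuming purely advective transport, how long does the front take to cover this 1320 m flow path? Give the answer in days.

5.41

Convert K: 0.0189 m/s × 86400 = 1633 m/day.
Hydraulic gradient i = Δh / L = 41.4 / 1320 = 0.03136.
Darcy flux q = K · i = 1633 × 0.03136 = 51.22 m/day.
Seepage velocity v = q / n_e = 51.22 / 0.21 = 243.9 m/day.
Travel time t = L / v = 1320 / 243.9 = 5.412 days.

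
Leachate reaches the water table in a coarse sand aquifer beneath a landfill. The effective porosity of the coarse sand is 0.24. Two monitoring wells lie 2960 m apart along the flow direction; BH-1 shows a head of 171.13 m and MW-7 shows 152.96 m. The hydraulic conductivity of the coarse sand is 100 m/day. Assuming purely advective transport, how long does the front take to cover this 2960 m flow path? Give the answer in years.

3.17

Hydraulic gradient i = (171.13 − 152.96) / 2960 = 18.17 / 2960 = 0.006139.
Darcy flux q = K · i = 100.0 × 0.006139 = 0.6139 m/day.
Seepage velocity v = q / n_e = 0.6139 / 0.24 = 2.558 m/day.
Travel time t = L / v = 2960 / 2.558 = 1157 days = 3.168 years.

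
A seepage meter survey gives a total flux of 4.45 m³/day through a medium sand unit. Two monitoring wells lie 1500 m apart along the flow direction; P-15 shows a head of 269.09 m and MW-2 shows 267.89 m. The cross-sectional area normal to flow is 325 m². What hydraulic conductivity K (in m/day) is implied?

Hydraulic gradient i = (269.09 − 267.89) / 1500 = 1.2 / 1500 = 0.0008000.
From Q = K·A·i, K = Q / (A·i) = 4.45 / (325.0 × 0.0008000) = 17.12 m/day.

17.1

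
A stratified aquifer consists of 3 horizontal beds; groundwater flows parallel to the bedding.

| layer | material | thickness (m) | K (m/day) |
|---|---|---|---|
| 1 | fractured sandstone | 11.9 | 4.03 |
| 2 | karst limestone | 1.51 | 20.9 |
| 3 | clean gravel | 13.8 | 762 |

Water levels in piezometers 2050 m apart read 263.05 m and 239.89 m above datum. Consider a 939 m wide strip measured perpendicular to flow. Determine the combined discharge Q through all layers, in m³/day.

112000

Flow is parallel to layering, so each bed carries its own Darcy discharge and the transmissivities add.
Σ(K_i·b_i) = 4.03×11.9 + 20.9×1.51 + 762×13.8 = 10595 m²/day.
Hydraulic gradient i = (263.05 − 239.89) / 2050 = 23.16 / 2050 = 0.01130.
Q = Σ(K_i·b_i) · W · i = 10595 × 939 × 0.01130 = 1.124e+05 m³/day.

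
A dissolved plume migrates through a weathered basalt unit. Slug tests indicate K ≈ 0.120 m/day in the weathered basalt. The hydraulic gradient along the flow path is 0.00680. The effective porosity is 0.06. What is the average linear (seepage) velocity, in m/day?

0.0136

Hydraulic gradient i = 0.00680.
Darcy flux q = K · i = 0.1200 × 0.006800 = 0.0008160 m/day.
Seepage velocity v = q / n_e = 0.0008160 / 0.06 = 0.01360 m/day.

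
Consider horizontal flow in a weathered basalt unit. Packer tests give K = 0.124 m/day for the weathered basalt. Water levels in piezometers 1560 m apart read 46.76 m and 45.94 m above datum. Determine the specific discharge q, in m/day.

Hydraulic gradient i = (46.76 − 45.94) / 1560 = 0.82 / 1560 = 0.0005256.
Specific discharge q = K · i = 0.1240 × 0.0005256 = 6.518e-05 m/day.

6.52e-05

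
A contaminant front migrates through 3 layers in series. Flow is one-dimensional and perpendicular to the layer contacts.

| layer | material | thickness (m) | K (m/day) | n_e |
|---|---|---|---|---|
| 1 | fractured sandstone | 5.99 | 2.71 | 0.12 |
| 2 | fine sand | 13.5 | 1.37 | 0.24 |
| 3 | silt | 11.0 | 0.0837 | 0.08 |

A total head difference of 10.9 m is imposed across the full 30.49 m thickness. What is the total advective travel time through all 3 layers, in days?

63.7

With flow normal to the layers, continuity requires the same specific discharge q through every layer.
Σ(b_i/K_i) = 5.99/2.71 + 13.5/1.37 + 11.0/0.0837 = 143.5 d.
q = Δh / Σ(b_i/K_i) = 10.9 / 143.5 = 0.07597 m/day.
In each layer the seepage velocity is v_i = q/n_i, so the layer transit time is t_i = b_i·n_i / q:
  layer 1 (fractured sandstone): t_1 = 5.99 × 0.12 / 0.07597 = 9.462 d
  layer 2 (fine sand): t_2 = 13.5 × 0.24 / 0.07597 = 42.65 d
  layer 3 (silt): t_3 = 11.0 × 0.08 / 0.07597 = 11.58 d
Total t = Σ t_i = 63.70 days.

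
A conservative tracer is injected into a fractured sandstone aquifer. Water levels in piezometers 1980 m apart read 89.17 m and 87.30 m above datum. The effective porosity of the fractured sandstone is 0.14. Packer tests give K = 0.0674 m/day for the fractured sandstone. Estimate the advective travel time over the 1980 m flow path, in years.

11900

Hydraulic gradient i = (89.17 − 87.30) / 1980 = 1.87 / 1980 = 0.0009444.
Darcy flux q = K · i = 0.06740 × 0.0009444 = 6.366e-05 m/day.
Seepage velocity v = q / n_e = 6.366e-05 / 0.14 = 0.0004547 m/day.
Travel time t = L / v = 1980 / 0.0004547 = 4.355e+06 days = 11922 years.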